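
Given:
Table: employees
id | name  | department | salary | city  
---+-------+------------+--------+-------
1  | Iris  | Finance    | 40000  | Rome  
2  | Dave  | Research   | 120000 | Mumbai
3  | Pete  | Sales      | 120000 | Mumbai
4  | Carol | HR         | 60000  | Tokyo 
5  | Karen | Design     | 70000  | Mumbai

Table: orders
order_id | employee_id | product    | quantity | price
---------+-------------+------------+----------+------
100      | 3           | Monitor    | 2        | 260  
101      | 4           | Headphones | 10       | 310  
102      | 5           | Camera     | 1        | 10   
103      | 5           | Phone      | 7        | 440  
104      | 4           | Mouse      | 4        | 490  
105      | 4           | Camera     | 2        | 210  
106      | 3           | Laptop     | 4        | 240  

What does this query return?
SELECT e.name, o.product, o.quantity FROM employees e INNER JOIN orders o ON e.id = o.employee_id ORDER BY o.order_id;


Joining employees.id = orders.employee_id:
  employee Pete (id=3) -> order Monitor
  employee Carol (id=4) -> order Headphones
  employee Karen (id=5) -> order Camera
  employee Karen (id=5) -> order Phone
  employee Carol (id=4) -> order Mouse
  employee Carol (id=4) -> order Camera
  employee Pete (id=3) -> order Laptop


7 rows:
Pete, Monitor, 2
Carol, Headphones, 10
Karen, Camera, 1
Karen, Phone, 7
Carol, Mouse, 4
Carol, Camera, 2
Pete, Laptop, 4


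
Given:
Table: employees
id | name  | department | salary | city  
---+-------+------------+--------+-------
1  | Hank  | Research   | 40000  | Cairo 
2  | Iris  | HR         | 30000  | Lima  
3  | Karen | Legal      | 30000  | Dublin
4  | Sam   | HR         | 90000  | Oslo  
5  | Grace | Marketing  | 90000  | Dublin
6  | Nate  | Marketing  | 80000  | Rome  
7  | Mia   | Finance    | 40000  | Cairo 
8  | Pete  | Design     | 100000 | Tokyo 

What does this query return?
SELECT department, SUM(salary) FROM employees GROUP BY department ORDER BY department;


Summing salary within each department:
  Design: 100000 = 100000
  Finance: 40000 = 40000
  HR: 30000 + 90000 = 120000
  Legal: 30000 = 30000
  Marketing: 90000 + 80000 = 170000
  Research: 40000 = 40000


6 groups:
Design, 100000
Finance, 40000
HR, 120000
Legal, 30000
Marketing, 170000
Research, 40000


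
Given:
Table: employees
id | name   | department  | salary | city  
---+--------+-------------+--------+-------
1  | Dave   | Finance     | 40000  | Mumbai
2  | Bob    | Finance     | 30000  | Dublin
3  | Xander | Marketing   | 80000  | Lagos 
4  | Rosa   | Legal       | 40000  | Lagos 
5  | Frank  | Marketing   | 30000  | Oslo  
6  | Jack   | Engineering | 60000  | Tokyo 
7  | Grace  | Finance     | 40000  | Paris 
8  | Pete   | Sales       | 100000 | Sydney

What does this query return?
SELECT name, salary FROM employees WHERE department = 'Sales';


Filtering: department = 'Sales'
Matching rows: 1

1 rows:
Pete, 100000


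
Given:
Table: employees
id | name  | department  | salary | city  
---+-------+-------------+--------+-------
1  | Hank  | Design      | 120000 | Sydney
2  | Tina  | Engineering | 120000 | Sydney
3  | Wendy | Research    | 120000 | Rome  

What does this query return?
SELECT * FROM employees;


SELECT * returns all 3 rows with all columns

3 rows:
1, Hank, Design, 120000, Sydney
2, Tina, Engineering, 120000, Sydney
3, Wendy, Research, 120000, Rome


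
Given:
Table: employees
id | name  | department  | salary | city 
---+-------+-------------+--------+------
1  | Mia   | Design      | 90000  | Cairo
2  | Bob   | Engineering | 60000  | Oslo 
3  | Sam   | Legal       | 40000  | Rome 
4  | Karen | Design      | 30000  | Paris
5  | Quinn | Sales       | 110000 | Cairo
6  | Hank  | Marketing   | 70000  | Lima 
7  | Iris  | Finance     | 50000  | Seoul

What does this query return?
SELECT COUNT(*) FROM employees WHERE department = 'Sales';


Counting rows where department = 'Sales'
  Quinn -> MATCH


1


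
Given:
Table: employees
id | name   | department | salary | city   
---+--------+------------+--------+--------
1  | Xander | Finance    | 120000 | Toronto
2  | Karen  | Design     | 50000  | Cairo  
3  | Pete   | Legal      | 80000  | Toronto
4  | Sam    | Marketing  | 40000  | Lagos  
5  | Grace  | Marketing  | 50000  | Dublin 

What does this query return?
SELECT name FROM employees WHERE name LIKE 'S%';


LIKE 'S%' matches names starting with 'S'
Matching: 1

1 rows:
Sam


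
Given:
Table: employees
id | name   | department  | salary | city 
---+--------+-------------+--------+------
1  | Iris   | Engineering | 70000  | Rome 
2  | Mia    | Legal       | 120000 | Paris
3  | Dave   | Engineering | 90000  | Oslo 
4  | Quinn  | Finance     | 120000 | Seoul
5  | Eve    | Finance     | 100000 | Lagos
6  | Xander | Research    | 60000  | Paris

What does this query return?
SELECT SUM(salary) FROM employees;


SUM(salary) = 70000 + 120000 + 90000 + 120000 + 100000 + 60000 = 560000

560000


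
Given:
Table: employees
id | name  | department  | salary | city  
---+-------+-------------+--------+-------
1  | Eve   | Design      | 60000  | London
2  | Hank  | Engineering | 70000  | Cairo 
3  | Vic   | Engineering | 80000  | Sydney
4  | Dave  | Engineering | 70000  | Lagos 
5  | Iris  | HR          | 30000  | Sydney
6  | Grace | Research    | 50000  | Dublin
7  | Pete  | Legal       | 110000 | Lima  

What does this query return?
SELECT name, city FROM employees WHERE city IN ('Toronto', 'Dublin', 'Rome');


Filtering: city IN ('Toronto', 'Dublin', 'Rome')
Matching: 1 rows

1 rows:
Grace, Dublin


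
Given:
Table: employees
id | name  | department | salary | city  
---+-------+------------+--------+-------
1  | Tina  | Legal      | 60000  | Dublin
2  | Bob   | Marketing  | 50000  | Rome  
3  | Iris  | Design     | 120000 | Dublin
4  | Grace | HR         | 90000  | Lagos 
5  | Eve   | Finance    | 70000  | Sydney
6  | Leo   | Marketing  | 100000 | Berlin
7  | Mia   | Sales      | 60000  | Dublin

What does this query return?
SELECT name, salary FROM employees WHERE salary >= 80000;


Filtering: salary >= 80000
Matching: 3 rows

3 rows:
Iris, 120000
Grace, 90000
Leo, 100000


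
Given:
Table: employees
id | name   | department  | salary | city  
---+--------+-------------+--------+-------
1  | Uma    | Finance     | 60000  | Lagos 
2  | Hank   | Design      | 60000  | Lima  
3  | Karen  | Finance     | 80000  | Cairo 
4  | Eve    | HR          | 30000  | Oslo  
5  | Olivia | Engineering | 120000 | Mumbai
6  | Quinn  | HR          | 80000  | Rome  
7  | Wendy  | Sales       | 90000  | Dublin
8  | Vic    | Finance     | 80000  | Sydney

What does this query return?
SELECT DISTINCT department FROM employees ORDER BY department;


All 'department' values (row order): Finance, Design, Finance, HR, Engineering, HR, Sales, Finance
Removing duplicates leaves 5 unique value(s).

5 values:
Design
Engineering
Finance
HR
Sales


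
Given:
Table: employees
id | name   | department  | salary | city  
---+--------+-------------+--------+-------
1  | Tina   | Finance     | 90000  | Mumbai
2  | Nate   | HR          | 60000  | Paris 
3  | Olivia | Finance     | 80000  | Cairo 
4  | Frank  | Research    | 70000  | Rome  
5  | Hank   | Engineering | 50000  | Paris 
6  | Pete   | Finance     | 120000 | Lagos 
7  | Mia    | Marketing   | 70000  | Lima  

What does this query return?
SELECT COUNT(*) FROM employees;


COUNT(*) counts all rows

7


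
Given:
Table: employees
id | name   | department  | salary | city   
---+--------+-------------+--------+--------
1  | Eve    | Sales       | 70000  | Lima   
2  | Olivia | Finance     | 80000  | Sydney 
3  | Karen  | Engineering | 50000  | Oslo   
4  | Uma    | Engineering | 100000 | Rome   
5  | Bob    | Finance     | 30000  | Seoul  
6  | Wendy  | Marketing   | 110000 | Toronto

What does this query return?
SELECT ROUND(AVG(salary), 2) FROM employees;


SUM(salary) = 440000
COUNT = 6
ROUND(AVG, 2) = ROUND(440000 / 6, 2) = 73333.33

73333.33


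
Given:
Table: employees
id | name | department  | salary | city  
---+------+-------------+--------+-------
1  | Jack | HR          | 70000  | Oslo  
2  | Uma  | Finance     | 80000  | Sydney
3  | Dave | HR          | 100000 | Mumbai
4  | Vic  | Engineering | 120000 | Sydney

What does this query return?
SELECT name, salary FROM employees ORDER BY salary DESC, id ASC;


Sorting by salary DESC, then id ASC for ties

4 rows:
Vic, 120000
Dave, 100000
Uma, 80000
Jack, 70000


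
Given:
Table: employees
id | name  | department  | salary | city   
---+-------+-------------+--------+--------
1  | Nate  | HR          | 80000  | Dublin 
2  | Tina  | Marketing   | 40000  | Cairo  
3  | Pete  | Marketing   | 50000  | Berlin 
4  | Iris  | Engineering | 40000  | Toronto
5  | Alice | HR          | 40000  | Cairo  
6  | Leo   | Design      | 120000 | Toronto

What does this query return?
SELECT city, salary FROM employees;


Projecting columns: city, salary

6 rows:
Dublin, 80000
Cairo, 40000
Berlin, 50000
Toronto, 40000
Cairo, 40000
Toronto, 120000


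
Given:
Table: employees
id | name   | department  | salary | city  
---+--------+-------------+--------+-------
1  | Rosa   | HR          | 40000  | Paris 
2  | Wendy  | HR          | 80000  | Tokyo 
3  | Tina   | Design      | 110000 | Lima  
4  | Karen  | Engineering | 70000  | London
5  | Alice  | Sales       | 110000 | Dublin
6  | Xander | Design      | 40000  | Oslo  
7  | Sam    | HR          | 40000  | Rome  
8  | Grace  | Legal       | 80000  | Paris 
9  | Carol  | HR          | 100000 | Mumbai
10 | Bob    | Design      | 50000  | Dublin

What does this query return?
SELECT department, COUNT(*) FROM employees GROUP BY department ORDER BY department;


Assigning each row to its department group:
  Rosa -> HR
  Wendy -> HR
  Tina -> Design
  Karen -> Engineering
  Alice -> Sales
  Xander -> Design
  Sam -> HR
  Grace -> Legal
  Carol -> HR
  Bob -> Design


5 groups:
Design, 3
Engineering, 1
HR, 4
Legal, 1
Sales, 1


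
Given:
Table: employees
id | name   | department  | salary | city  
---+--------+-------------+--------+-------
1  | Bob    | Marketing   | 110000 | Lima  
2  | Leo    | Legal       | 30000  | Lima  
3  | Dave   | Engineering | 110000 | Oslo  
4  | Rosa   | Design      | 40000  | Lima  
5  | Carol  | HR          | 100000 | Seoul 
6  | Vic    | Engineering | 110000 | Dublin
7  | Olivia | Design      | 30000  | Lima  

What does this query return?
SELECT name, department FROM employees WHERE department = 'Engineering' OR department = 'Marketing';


Filtering: department = 'Engineering' OR 'Marketing'
Matching: 3 rows

3 rows:
Bob, Marketing
Dave, Engineering
Vic, Engineering


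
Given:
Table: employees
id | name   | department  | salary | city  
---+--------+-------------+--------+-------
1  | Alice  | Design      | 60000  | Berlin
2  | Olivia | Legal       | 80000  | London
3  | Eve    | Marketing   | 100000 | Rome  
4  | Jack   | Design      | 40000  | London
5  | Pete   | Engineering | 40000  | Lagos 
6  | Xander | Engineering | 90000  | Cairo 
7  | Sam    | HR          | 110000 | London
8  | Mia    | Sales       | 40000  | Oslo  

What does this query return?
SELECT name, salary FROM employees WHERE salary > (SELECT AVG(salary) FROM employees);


Subquery: AVG(salary) = 70000.0
Filtering: salary > 70000.0
  Olivia (80000) -> MATCH
  Eve (100000) -> MATCH
  Xander (90000) -> MATCH
  Sam (110000) -> MATCH


4 rows:
Olivia, 80000
Eve, 100000
Xander, 90000
Sam, 110000


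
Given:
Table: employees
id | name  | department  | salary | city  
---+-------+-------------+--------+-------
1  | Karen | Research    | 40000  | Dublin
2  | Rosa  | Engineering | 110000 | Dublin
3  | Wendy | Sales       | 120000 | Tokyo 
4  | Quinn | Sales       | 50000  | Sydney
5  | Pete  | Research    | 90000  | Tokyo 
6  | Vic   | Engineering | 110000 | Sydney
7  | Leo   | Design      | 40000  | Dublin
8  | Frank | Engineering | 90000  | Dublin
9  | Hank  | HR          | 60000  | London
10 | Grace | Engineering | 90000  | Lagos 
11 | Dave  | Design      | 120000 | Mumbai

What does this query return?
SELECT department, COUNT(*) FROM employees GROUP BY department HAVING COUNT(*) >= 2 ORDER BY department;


Groups with count >= 2:
  Design: 2 -> PASS
  Engineering: 4 -> PASS
  Research: 2 -> PASS
  Sales: 2 -> PASS
  HR: 1 -> filtered out


4 groups:
Design, 2
Engineering, 4
Research, 2
Sales, 2


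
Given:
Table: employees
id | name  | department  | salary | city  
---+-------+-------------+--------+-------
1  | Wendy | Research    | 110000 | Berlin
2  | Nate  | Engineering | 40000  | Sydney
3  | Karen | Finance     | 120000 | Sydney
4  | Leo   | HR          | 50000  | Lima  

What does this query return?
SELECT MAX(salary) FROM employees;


Salaries: 110000, 40000, 120000, 50000
MAX = 120000

120000


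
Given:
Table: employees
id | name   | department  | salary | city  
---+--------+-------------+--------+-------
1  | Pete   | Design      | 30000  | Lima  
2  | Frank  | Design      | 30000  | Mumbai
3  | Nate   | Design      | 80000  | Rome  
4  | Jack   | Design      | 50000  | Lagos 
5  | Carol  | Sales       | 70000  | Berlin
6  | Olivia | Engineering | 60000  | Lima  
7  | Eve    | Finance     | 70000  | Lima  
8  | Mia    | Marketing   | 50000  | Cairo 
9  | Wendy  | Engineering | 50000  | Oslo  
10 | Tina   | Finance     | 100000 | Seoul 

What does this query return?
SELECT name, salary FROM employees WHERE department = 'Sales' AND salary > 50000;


Filtering: department = 'Sales' AND salary > 50000
Matching: 1 rows

1 rows:
Carol, 70000


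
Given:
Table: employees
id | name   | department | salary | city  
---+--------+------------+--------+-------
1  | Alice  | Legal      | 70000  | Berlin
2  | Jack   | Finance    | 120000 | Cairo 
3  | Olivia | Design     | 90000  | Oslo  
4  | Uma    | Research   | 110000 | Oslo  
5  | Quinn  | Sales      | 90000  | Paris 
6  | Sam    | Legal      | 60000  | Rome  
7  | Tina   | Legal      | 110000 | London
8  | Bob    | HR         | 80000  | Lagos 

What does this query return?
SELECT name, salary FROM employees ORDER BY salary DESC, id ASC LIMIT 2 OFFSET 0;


Sort by salary DESC (id ASC tiebreak), then skip 0 and take 2
Rows 1 through 2

2 rows:
Jack, 120000
Uma, 110000


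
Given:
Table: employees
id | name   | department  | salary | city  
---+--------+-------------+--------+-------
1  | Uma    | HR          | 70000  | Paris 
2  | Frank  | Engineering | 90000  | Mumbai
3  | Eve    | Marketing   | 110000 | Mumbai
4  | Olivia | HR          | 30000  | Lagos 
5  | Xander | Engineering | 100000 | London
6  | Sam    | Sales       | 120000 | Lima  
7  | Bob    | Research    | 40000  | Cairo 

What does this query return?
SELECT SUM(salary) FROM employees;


SUM(salary) = 70000 + 90000 + 110000 + 30000 + 100000 + 120000 + 40000 = 560000

560000


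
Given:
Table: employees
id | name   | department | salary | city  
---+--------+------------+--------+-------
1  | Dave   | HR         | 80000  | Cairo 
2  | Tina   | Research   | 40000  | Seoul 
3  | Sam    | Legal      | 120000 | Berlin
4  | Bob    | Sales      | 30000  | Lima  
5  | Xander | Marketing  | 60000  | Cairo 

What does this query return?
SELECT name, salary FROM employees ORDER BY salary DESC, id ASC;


Sorting by salary DESC, then id ASC for ties

5 rows:
Sam, 120000
Dave, 80000
Xander, 60000
Tina, 40000
Bob, 30000


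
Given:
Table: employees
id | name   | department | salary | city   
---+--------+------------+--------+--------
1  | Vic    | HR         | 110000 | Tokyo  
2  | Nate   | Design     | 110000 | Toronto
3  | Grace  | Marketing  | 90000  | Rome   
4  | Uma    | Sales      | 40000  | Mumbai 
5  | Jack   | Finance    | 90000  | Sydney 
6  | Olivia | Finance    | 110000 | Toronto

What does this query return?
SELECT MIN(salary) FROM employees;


Salaries: 110000, 110000, 90000, 40000, 90000, 110000
MIN = 40000

40000


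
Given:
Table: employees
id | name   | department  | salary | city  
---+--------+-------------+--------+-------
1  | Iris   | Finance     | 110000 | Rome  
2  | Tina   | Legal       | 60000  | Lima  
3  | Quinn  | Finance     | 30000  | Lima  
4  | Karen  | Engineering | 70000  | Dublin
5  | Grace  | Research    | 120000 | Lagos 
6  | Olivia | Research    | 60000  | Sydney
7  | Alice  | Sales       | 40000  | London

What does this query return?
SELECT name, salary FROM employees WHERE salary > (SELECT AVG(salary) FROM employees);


Subquery: AVG(salary) = 70000.0
Filtering: salary > 70000.0
  Iris (110000) -> MATCH
  Grace (120000) -> MATCH


2 rows:
Iris, 110000
Grace, 120000


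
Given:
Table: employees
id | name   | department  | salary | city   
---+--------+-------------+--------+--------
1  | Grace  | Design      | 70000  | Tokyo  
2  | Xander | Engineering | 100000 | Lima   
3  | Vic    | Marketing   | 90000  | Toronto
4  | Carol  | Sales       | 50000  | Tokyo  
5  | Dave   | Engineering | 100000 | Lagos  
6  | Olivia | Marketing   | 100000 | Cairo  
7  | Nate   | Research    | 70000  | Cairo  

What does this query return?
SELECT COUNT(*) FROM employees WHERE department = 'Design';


Counting rows where department = 'Design'
  Grace -> MATCH


1


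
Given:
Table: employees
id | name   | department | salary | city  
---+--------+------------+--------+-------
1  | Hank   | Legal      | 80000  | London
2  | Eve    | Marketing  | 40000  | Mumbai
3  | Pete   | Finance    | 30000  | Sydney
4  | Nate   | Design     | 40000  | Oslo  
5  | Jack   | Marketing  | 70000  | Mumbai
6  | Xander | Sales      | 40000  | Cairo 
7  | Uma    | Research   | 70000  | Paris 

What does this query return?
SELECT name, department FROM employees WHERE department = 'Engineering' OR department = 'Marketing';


Filtering: department = 'Engineering' OR 'Marketing'
Matching: 2 rows

2 rows:
Eve, Marketing
Jack, Marketing


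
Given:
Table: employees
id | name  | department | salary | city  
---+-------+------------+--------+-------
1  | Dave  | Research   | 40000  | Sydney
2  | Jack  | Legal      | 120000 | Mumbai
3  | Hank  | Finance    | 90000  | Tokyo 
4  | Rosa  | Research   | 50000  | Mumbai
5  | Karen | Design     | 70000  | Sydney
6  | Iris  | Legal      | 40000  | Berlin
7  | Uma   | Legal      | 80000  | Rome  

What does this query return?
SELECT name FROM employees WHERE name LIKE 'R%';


LIKE 'R%' matches names starting with 'R'
Matching: 1

1 rows:
Rosa


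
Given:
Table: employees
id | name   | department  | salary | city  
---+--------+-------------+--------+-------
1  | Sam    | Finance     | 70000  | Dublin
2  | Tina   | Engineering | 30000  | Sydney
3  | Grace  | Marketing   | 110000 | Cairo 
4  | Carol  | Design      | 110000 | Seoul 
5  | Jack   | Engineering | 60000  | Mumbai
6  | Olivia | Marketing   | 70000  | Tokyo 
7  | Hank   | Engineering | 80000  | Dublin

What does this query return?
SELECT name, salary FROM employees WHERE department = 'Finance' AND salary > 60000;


Filtering: department = 'Finance' AND salary > 60000
Matching: 1 rows

1 rows:
Sam, 70000


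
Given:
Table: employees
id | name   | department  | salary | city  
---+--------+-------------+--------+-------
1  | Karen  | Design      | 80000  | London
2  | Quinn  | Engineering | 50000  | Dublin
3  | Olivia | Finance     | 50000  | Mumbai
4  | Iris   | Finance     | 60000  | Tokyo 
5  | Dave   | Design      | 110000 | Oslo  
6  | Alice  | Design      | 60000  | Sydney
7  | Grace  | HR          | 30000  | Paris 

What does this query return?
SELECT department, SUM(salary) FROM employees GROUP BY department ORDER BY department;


Summing salary within each department:
  Design: 80000 + 110000 + 60000 = 250000
  Engineering: 50000 = 50000
  Finance: 50000 + 60000 = 110000
  HR: 30000 = 30000


4 groups:
Design, 250000
Engineering, 50000
Finance, 110000
HR, 30000


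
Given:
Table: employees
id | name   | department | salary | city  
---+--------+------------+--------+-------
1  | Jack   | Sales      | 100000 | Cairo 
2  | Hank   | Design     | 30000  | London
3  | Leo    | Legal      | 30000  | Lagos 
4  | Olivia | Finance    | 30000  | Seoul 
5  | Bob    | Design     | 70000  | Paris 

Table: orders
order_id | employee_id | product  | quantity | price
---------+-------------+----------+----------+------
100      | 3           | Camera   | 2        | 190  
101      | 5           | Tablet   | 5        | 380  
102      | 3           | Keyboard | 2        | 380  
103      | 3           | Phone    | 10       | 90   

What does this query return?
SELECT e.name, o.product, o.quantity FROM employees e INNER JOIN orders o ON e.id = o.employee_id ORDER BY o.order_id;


Joining employees.id = orders.employee_id:
  employee Leo (id=3) -> order Camera
  employee Bob (id=5) -> order Tablet
  employee Leo (id=3) -> order Keyboard
  employee Leo (id=3) -> order Phone


4 rows:
Leo, Camera, 2
Bob, Tablet, 5
Leo, Keyboard, 2
Leo, Phone, 10


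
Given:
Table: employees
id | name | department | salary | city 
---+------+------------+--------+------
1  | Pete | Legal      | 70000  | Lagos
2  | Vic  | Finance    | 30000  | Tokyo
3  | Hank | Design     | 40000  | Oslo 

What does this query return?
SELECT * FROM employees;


SELECT * returns all 3 rows with all columns

3 rows:
1, Pete, Legal, 70000, Lagos
2, Vic, Finance, 30000, Tokyo
3, Hank, Design, 40000, Oslo


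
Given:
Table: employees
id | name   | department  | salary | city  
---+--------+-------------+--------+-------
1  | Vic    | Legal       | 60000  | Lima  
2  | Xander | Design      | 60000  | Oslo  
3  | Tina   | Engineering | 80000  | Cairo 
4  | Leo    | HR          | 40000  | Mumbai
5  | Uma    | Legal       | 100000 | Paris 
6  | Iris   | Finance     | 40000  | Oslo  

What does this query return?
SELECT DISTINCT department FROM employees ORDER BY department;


All 'department' values (row order): Legal, Design, Engineering, HR, Legal, Finance
Removing duplicates leaves 5 unique value(s).

5 values:
Design
Engineering
Finance
HR
Legal


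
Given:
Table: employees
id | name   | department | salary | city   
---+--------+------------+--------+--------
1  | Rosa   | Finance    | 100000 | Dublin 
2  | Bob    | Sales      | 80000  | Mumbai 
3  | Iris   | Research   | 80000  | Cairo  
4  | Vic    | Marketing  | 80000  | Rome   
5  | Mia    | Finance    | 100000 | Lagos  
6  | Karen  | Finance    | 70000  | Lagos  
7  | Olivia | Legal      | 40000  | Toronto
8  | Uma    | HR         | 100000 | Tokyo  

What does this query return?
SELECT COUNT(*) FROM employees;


COUNT(*) counts all rows

8


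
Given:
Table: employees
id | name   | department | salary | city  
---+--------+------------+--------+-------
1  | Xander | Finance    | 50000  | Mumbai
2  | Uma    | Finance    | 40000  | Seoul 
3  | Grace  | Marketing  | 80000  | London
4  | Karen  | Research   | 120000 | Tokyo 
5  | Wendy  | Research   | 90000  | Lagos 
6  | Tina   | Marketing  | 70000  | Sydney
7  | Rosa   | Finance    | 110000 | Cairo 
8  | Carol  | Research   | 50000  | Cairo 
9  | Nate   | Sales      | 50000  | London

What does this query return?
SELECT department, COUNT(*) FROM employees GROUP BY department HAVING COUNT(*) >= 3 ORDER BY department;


Groups with count >= 3:
  Finance: 3 -> PASS
  Research: 3 -> PASS
  Marketing: 2 -> filtered out
  Sales: 1 -> filtered out


2 groups:
Finance, 3
Research, 3


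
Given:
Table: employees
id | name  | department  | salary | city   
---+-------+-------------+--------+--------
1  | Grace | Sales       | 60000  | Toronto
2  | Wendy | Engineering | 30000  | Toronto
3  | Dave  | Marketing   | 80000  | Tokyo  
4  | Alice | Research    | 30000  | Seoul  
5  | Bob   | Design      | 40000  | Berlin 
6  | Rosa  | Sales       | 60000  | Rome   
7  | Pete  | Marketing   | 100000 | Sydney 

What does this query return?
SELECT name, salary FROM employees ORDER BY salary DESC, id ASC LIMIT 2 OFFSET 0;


Sort by salary DESC (id ASC tiebreak), then skip 0 and take 2
Rows 1 through 2

2 rows:
Pete, 100000
Dave, 80000


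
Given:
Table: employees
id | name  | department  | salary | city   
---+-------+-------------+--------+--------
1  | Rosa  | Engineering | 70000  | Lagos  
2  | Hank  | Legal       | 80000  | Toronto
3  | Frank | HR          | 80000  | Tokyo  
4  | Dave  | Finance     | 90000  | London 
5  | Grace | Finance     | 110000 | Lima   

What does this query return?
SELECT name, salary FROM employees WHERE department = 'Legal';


Filtering: department = 'Legal'
Matching rows: 1

1 rows:
Hank, 80000


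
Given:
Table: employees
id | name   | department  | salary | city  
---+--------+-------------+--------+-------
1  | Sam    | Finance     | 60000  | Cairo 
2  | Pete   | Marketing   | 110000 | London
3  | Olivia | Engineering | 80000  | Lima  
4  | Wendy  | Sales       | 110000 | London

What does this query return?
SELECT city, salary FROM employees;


Projecting columns: city, salary

4 rows:
Cairo, 60000
London, 110000
Lima, 80000
London, 110000


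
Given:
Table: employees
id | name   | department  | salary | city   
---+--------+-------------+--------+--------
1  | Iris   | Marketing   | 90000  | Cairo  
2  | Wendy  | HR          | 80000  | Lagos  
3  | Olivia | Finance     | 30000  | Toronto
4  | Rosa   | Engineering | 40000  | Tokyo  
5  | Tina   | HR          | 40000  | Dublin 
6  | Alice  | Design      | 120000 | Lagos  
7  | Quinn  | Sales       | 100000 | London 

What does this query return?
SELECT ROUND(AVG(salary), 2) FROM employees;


SUM(salary) = 500000
COUNT = 7
ROUND(AVG, 2) = ROUND(500000 / 7, 2) = 71428.57

71428.57


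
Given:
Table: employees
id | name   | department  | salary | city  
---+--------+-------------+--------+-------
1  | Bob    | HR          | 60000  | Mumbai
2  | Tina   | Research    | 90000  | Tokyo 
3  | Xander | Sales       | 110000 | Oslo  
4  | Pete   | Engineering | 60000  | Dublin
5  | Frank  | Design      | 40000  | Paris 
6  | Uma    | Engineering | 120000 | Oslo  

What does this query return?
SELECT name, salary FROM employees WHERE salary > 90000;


Filtering: salary > 90000
Matching: 2 rows

2 rows:
Xander, 110000
Uma, 120000


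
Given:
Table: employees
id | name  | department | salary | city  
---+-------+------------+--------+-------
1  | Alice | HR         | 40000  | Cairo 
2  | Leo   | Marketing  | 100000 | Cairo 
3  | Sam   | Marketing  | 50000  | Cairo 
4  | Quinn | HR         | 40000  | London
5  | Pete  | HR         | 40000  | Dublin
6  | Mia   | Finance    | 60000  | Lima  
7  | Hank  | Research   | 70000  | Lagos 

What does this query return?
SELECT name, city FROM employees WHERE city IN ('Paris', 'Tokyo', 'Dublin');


Filtering: city IN ('Paris', 'Tokyo', 'Dublin')
Matching: 1 rows

1 rows:
Pete, Dublin


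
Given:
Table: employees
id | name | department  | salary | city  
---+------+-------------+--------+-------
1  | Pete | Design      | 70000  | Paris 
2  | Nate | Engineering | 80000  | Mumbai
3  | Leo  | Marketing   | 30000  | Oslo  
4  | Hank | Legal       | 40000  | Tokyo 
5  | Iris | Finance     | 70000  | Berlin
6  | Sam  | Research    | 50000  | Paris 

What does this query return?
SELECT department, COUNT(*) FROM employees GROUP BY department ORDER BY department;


Assigning each row to its department group:
  Pete -> Design
  Nate -> Engineering
  Leo -> Marketing
  Hank -> Legal
  Iris -> Finance
  Sam -> Research


6 groups:
Design, 1
Engineering, 1
Finance, 1
Legal, 1
Marketing, 1
Research, 1


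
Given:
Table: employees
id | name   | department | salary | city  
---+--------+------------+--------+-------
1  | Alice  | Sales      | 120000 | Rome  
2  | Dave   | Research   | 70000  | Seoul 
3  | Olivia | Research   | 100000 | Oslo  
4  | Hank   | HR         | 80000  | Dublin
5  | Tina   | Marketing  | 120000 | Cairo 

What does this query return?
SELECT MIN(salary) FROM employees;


Salaries: 120000, 70000, 100000, 80000, 120000
MIN = 70000

70000


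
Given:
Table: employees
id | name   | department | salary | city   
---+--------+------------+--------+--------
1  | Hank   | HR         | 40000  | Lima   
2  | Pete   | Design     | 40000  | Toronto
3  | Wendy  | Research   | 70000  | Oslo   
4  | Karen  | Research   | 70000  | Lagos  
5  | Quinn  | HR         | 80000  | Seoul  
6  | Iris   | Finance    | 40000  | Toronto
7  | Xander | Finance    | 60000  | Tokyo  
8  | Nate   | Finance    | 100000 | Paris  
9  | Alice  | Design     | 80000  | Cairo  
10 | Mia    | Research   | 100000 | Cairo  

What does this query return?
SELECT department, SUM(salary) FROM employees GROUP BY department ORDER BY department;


Summing salary within each department:
  Design: 40000 + 80000 = 120000
  Finance: 40000 + 60000 + 100000 = 200000
  HR: 40000 + 80000 = 120000
  Research: 70000 + 70000 + 100000 = 240000


4 groups:
Design, 120000
Finance, 200000
HR, 120000
Research, 240000


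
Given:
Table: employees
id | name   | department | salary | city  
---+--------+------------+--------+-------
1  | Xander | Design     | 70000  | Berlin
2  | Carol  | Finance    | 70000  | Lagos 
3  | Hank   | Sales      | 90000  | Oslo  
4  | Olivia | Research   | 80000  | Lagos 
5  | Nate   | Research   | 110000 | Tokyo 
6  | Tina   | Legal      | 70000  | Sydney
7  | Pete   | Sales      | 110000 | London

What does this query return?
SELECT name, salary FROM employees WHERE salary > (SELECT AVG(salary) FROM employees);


Subquery: AVG(salary) = 85714.29
Filtering: salary > 85714.29
  Hank (90000) -> MATCH
  Nate (110000) -> MATCH
  Pete (110000) -> MATCH


3 rows:
Hank, 90000
Nate, 110000
Pete, 110000


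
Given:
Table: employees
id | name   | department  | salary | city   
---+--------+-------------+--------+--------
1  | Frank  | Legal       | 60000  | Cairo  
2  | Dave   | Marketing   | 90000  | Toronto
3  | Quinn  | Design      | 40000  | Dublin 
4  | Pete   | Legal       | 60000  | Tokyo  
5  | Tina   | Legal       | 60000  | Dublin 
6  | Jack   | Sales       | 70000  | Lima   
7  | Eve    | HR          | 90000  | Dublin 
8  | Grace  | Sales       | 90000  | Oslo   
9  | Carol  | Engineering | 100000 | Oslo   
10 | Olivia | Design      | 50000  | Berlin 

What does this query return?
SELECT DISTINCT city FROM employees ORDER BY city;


All 'city' values (row order): Cairo, Toronto, Dublin, Tokyo, Dublin, Lima, Dublin, Oslo, Oslo, Berlin
Removing duplicates leaves 7 unique value(s).

7 values:
Berlin
Cairo
Dublin
Lima
Oslo
Tokyo
Toronto


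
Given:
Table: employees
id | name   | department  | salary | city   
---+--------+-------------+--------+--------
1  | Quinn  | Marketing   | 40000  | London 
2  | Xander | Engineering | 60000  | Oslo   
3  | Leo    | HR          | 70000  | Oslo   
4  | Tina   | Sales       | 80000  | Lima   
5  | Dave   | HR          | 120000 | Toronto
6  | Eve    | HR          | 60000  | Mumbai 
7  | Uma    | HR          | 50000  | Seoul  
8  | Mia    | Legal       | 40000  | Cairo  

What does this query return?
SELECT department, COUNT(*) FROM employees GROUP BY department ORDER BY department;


Assigning each row to its department group:
  Quinn -> Marketing
  Xander -> Engineering
  Leo -> HR
  Tina -> Sales
  Dave -> HR
  Eve -> HR
  Uma -> HR
  Mia -> Legal


5 groups:
Engineering, 1
HR, 4
Legal, 1
Marketing, 1
Sales, 1


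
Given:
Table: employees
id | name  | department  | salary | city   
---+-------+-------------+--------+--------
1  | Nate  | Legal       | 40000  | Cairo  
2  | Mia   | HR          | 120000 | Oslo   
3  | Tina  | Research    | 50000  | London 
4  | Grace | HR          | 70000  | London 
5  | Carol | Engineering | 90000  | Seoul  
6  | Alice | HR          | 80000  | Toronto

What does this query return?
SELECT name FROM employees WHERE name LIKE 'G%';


LIKE 'G%' matches names starting with 'G'
Matching: 1

1 rows:
Grace


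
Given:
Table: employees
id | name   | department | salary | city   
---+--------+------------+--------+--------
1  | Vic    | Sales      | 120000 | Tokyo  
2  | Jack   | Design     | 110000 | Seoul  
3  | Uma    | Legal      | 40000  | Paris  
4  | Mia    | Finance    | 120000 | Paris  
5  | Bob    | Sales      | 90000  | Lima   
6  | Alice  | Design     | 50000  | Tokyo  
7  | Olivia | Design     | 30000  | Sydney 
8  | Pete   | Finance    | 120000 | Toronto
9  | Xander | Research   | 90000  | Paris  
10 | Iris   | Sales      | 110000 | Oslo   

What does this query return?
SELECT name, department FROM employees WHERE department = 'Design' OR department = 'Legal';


Filtering: department = 'Design' OR 'Legal'
Matching: 4 rows

4 rows:
Jack, Design
Uma, Legal
Alice, Design
Olivia, Design


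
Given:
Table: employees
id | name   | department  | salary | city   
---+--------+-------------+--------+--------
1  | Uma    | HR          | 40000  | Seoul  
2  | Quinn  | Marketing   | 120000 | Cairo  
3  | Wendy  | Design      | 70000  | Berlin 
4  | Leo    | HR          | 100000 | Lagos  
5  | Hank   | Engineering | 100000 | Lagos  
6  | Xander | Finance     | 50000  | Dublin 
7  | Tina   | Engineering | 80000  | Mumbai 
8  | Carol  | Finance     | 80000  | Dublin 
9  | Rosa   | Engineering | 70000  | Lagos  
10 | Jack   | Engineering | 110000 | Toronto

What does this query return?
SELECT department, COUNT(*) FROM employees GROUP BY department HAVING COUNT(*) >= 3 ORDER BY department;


Groups with count >= 3:
  Engineering: 4 -> PASS
  Design: 1 -> filtered out
  Finance: 2 -> filtered out
  HR: 2 -> filtered out
  Marketing: 1 -> filtered out


1 groups:
Engineering, 4


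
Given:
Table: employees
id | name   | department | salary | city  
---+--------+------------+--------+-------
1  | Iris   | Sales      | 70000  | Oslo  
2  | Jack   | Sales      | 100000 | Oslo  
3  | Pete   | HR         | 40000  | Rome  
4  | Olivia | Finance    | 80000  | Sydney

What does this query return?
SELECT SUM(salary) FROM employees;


SUM(salary) = 70000 + 100000 + 40000 + 80000 = 290000

290000


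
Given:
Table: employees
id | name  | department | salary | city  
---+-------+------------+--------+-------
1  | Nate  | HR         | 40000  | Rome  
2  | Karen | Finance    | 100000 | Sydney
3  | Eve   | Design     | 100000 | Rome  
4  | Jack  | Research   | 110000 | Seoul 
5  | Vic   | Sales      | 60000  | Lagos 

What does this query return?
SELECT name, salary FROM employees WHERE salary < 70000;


Filtering: salary < 70000
Matching: 2 rows

2 rows:
Nate, 40000
Vic, 60000


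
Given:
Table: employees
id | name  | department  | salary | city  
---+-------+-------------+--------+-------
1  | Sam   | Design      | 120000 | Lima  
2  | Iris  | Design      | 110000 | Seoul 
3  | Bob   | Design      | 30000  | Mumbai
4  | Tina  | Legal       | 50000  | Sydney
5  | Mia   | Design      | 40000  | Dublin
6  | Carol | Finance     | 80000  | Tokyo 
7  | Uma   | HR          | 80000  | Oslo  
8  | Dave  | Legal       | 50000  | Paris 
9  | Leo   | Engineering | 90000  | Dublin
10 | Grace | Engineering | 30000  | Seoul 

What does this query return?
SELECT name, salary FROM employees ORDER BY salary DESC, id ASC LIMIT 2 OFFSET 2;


Sort by salary DESC (id ASC tiebreak), then skip 2 and take 2
Rows 3 through 4

2 rows:
Leo, 90000
Carol, 80000


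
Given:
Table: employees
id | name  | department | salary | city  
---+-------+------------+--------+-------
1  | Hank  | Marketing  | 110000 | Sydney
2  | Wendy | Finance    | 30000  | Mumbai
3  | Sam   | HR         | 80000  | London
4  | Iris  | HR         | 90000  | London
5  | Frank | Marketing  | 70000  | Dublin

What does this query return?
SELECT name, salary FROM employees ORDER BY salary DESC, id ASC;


Sorting by salary DESC, then id ASC for ties

5 rows:
Hank, 110000
Iris, 90000
Sam, 80000
Frank, 70000
Wendy, 30000


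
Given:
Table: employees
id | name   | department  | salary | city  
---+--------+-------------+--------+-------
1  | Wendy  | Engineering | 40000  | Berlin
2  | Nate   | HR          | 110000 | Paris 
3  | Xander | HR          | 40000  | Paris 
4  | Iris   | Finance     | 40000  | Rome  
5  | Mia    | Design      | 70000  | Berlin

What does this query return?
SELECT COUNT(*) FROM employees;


COUNT(*) counts all rows

5


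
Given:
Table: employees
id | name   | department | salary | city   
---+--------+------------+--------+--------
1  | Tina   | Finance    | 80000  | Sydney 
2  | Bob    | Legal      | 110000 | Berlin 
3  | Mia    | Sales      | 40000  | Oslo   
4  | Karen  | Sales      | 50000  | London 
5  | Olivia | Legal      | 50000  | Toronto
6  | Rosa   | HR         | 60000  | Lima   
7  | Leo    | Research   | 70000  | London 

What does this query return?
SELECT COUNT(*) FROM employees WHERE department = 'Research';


Counting rows where department = 'Research'
  Leo -> MATCH


1


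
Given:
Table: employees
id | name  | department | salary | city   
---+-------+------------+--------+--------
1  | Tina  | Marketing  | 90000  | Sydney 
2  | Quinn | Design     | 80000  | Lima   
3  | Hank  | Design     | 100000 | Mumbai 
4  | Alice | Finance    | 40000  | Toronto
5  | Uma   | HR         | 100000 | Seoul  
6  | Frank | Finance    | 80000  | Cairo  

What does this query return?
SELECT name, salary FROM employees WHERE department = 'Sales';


Filtering: department = 'Sales'
Matching rows: 0

Empty result set (0 rows)


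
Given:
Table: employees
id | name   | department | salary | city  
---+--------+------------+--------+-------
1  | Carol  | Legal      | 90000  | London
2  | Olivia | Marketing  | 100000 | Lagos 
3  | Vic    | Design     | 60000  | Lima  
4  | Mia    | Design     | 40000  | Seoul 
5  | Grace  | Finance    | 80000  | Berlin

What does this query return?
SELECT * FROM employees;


SELECT * returns all 5 rows with all columns

5 rows:
1, Carol, Legal, 90000, London
2, Olivia, Marketing, 100000, Lagos
3, Vic, Design, 60000, Lima
4, Mia, Design, 40000, Seoul
5, Grace, Finance, 80000, Berlin


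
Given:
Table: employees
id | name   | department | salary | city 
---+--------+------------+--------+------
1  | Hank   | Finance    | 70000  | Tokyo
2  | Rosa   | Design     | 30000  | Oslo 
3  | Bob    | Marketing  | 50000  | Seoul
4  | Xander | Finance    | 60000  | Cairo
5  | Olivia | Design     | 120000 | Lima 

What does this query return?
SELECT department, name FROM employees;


Projecting columns: department, name

5 rows:
Finance, Hank
Design, Rosa
Marketing, Bob
Finance, Xander
Design, Olivia


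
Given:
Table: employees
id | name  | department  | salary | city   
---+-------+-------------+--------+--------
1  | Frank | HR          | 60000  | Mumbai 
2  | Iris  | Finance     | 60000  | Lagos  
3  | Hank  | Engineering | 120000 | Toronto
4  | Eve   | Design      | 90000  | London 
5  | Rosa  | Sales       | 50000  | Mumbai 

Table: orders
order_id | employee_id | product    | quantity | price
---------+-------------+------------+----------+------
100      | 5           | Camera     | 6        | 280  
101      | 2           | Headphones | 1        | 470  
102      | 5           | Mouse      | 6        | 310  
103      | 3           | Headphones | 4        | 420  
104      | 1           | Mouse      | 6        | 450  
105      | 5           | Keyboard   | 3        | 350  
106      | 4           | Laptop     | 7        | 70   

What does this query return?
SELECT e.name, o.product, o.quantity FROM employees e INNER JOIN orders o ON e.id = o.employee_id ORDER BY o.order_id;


Joining employees.id = orders.employee_id:
  employee Rosa (id=5) -> order Camera
  employee Iris (id=2) -> order Headphones
  employee Rosa (id=5) -> order Mouse
  employee Hank (id=3) -> order Headphones
  employee Frank (id=1) -> order Mouse
  employee Rosa (id=5) -> order Keyboard
  employee Eve (id=4) -> order Laptop


7 rows:
Rosa, Camera, 6
Iris, Headphones, 1
Rosa, Mouse, 6
Hank, Headphones, 4
Frank, Mouse, 6
Rosa, Keyboard, 3
Eve, Laptop, 7


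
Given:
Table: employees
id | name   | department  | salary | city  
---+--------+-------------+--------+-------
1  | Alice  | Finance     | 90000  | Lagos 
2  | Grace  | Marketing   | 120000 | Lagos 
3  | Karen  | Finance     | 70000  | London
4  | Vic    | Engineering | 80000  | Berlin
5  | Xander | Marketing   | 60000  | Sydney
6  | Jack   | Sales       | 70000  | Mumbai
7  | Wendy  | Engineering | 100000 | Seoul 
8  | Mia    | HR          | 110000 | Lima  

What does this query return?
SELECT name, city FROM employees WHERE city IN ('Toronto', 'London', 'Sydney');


Filtering: city IN ('Toronto', 'London', 'Sydney')
Matching: 2 rows

2 rows:
Karen, London
Xander, Sydney
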